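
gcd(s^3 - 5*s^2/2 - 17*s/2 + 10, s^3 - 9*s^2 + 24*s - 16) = s^2 - 5*s + 4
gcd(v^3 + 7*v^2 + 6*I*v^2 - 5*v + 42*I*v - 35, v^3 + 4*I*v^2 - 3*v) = v + I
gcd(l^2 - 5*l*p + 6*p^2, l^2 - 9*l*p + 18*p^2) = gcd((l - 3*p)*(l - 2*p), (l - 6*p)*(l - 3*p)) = -l + 3*p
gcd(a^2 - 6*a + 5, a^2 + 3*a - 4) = a - 1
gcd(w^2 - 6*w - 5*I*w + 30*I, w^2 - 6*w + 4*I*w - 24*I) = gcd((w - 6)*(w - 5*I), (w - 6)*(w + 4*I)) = w - 6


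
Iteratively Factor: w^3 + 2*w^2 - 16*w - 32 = (w + 4)*(w^2 - 2*w - 8) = (w + 2)*(w + 4)*(w - 4)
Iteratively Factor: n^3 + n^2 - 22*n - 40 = (n - 5)*(n^2 + 6*n + 8) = (n - 5)*(n + 2)*(n + 4)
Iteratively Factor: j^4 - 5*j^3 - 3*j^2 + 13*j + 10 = (j + 1)*(j^3 - 6*j^2 + 3*j + 10) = (j + 1)^2*(j^2 - 7*j + 10) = (j - 5)*(j + 1)^2*(j - 2)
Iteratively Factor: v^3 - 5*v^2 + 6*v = (v - 2)*(v^2 - 3*v) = (v - 3)*(v - 2)*(v)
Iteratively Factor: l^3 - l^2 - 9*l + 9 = (l - 1)*(l^2 - 9) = (l - 1)*(l + 3)*(l - 3)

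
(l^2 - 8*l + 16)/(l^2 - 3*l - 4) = (l - 4)/(l + 1)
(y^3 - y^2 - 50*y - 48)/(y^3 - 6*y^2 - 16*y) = (y^2 + 7*y + 6)/(y*(y + 2))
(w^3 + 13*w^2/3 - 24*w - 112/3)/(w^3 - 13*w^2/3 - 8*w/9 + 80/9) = 3*(w + 7)/(3*w - 5)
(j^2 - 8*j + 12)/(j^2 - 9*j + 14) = (j - 6)/(j - 7)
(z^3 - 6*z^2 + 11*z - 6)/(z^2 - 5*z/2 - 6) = 2*(-z^3 + 6*z^2 - 11*z + 6)/(-2*z^2 + 5*z + 12)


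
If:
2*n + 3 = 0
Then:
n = -3/2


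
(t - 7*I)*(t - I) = t^2 - 8*I*t - 7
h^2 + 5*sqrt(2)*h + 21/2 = (h + 3*sqrt(2)/2)*(h + 7*sqrt(2)/2)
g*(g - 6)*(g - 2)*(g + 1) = g^4 - 7*g^3 + 4*g^2 + 12*g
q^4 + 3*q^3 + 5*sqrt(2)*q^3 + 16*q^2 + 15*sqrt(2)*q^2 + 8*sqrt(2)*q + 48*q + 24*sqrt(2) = (q + 3)*(q + sqrt(2))*(q + 2*sqrt(2))^2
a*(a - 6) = a^2 - 6*a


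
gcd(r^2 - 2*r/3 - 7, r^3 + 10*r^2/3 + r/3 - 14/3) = r + 7/3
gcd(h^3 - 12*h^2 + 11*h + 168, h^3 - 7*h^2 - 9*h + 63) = h^2 - 4*h - 21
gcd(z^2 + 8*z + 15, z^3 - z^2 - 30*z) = z + 5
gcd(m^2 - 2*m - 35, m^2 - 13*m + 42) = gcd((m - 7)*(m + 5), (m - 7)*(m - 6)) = m - 7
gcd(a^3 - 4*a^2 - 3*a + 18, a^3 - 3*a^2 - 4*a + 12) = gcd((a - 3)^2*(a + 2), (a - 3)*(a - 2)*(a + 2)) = a^2 - a - 6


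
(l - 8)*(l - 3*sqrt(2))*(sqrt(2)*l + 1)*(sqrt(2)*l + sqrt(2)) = 2*l^4 - 14*l^3 - 5*sqrt(2)*l^3 - 22*l^2 + 35*sqrt(2)*l^2 + 42*l + 40*sqrt(2)*l + 48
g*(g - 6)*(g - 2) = g^3 - 8*g^2 + 12*g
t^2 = t^2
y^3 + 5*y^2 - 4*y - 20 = (y - 2)*(y + 2)*(y + 5)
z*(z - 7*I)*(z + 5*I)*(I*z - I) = I*z^4 + 2*z^3 - I*z^3 - 2*z^2 + 35*I*z^2 - 35*I*z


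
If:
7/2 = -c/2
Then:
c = -7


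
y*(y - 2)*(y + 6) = y^3 + 4*y^2 - 12*y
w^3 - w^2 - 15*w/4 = w*(w - 5/2)*(w + 3/2)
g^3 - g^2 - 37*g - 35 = (g - 7)*(g + 1)*(g + 5)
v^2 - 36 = (v - 6)*(v + 6)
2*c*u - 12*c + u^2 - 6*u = (2*c + u)*(u - 6)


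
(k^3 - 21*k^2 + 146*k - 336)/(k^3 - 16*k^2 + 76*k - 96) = (k - 7)/(k - 2)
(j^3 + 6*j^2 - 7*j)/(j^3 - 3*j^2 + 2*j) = (j + 7)/(j - 2)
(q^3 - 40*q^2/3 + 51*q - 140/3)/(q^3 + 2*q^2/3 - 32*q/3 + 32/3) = (q^2 - 12*q + 35)/(q^2 + 2*q - 8)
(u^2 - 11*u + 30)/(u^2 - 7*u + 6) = (u - 5)/(u - 1)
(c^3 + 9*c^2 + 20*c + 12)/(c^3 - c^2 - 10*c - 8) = (c + 6)/(c - 4)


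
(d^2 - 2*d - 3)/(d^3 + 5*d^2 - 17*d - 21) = 1/(d + 7)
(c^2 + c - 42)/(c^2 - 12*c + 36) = (c + 7)/(c - 6)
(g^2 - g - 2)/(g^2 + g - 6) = (g + 1)/(g + 3)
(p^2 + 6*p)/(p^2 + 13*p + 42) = p/(p + 7)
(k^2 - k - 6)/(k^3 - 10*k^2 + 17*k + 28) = (k^2 - k - 6)/(k^3 - 10*k^2 + 17*k + 28)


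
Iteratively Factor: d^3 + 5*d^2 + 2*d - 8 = (d + 2)*(d^2 + 3*d - 4) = (d + 2)*(d + 4)*(d - 1)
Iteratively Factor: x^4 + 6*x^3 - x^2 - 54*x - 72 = (x - 3)*(x^3 + 9*x^2 + 26*x + 24) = (x - 3)*(x + 2)*(x^2 + 7*x + 12) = (x - 3)*(x + 2)*(x + 3)*(x + 4)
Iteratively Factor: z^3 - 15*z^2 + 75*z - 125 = (z - 5)*(z^2 - 10*z + 25) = (z - 5)^2*(z - 5)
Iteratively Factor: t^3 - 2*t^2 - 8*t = (t - 4)*(t^2 + 2*t) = t*(t - 4)*(t + 2)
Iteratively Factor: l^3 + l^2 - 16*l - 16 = (l + 4)*(l^2 - 3*l - 4) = (l + 1)*(l + 4)*(l - 4)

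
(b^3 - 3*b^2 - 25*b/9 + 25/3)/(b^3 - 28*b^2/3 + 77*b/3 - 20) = (9*b^2 - 25)/(3*(3*b^2 - 19*b + 20))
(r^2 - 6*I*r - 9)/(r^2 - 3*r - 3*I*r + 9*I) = (r - 3*I)/(r - 3)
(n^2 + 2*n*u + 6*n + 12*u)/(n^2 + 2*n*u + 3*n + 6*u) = (n + 6)/(n + 3)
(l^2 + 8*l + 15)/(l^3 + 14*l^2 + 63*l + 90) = 1/(l + 6)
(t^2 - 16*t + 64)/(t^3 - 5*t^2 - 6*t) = (-t^2 + 16*t - 64)/(t*(-t^2 + 5*t + 6))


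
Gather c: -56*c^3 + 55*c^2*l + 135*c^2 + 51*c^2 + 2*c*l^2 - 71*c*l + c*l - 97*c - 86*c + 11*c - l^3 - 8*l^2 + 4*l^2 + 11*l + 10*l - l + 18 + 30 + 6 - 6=-56*c^3 + c^2*(55*l + 186) + c*(2*l^2 - 70*l - 172) - l^3 - 4*l^2 + 20*l + 48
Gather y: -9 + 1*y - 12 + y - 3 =2*y - 24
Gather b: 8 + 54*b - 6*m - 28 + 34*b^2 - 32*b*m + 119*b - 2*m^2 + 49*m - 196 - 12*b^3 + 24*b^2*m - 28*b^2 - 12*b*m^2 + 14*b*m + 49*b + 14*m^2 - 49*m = -12*b^3 + b^2*(24*m + 6) + b*(-12*m^2 - 18*m + 222) + 12*m^2 - 6*m - 216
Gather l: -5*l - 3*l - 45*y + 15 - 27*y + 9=-8*l - 72*y + 24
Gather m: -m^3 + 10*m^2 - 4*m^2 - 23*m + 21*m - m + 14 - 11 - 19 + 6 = -m^3 + 6*m^2 - 3*m - 10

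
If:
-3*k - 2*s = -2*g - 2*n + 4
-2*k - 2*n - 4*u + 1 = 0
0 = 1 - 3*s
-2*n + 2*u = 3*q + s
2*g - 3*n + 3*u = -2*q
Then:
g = 167/112 - 143*u/56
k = -51*u/28 - 23/168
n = 107/168 - 5*u/28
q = 11*u/14 - 15/28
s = 1/3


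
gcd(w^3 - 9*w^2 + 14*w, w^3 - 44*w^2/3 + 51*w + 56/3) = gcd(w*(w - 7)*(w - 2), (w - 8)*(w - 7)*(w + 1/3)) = w - 7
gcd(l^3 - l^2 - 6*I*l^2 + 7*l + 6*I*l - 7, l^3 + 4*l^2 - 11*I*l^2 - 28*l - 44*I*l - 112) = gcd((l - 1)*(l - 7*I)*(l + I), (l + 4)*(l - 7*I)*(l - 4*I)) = l - 7*I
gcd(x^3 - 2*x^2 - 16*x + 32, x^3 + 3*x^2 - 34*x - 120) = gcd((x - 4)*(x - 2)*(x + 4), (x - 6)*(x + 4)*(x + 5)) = x + 4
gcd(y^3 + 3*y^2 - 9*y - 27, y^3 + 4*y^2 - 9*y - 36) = y^2 - 9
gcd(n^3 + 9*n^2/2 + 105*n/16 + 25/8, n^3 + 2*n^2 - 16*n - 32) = n + 2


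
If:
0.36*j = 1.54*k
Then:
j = 4.27777777777778*k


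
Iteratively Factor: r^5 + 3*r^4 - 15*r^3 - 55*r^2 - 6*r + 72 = (r + 3)*(r^4 - 15*r^2 - 10*r + 24) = (r - 1)*(r + 3)*(r^3 + r^2 - 14*r - 24) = (r - 4)*(r - 1)*(r + 3)*(r^2 + 5*r + 6) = (r - 4)*(r - 1)*(r + 3)^2*(r + 2)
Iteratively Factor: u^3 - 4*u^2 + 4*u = (u - 2)*(u^2 - 2*u) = (u - 2)^2*(u)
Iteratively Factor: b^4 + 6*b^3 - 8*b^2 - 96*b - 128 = (b - 4)*(b^3 + 10*b^2 + 32*b + 32) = (b - 4)*(b + 4)*(b^2 + 6*b + 8) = (b - 4)*(b + 4)^2*(b + 2)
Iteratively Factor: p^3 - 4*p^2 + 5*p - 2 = (p - 1)*(p^2 - 3*p + 2) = (p - 1)^2*(p - 2)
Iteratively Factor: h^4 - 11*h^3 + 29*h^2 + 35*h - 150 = (h - 5)*(h^3 - 6*h^2 - h + 30) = (h - 5)*(h - 3)*(h^2 - 3*h - 10) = (h - 5)^2*(h - 3)*(h + 2)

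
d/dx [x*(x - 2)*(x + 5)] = 3*x^2 + 6*x - 10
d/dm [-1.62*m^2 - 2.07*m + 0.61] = -3.24*m - 2.07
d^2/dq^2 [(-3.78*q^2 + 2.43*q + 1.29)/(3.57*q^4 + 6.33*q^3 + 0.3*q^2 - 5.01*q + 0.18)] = (-289.054332*q^8 - 140.883624*q^7 + 912.608424*q^6 + 663.07086*q^5 + 272.635146*q^4 + 119.173194*q^3 - 286.711974*q^2 - 21.239496*q + 68.756742)/(45.499293*q^12 + 242.025651*q^11 + 440.608329*q^10 + 102.75687*q^9 - 635.39073*q^8 - 608.314779*q^7 + 234.559017*q^6 + 458.032563*q^5 - 11.26467*q^4 - 126.759465*q^3 + 13.583214*q^2 - 0.486972*q + 0.005832)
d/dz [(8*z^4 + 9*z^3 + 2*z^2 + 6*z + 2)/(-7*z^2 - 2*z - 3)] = (-112*z^5 - 111*z^4 - 132*z^3 - 43*z^2 + 16*z - 14)/(49*z^4 + 28*z^3 + 46*z^2 + 12*z + 9)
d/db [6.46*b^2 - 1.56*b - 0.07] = 12.92*b - 1.56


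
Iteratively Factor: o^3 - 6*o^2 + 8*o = (o - 2)*(o^2 - 4*o) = o*(o - 2)*(o - 4)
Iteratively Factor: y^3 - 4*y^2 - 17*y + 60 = (y + 4)*(y^2 - 8*y + 15) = (y - 3)*(y + 4)*(y - 5)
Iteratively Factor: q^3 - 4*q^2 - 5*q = (q - 5)*(q^2 + q) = q*(q - 5)*(q + 1)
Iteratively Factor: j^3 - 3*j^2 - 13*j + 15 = (j - 5)*(j^2 + 2*j - 3) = (j - 5)*(j - 1)*(j + 3)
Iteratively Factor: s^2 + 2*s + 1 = (s + 1)*(s + 1)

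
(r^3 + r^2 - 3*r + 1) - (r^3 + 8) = r^2 - 3*r - 7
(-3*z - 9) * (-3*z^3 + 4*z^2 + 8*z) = 9*z^4 + 15*z^3 - 60*z^2 - 72*z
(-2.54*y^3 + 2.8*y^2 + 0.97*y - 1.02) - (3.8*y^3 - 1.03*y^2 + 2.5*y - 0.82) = -6.34*y^3 + 3.83*y^2 - 1.53*y - 0.2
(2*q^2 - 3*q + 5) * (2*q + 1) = 4*q^3 - 4*q^2 + 7*q + 5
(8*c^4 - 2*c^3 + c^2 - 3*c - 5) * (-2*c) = -16*c^5 + 4*c^4 - 2*c^3 + 6*c^2 + 10*c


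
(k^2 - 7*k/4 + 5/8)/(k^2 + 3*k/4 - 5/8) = (4*k - 5)/(4*k + 5)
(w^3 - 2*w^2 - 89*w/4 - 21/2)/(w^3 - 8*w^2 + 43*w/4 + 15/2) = (2*w + 7)/(2*w - 5)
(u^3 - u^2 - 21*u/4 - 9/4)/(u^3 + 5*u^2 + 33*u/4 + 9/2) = (2*u^2 - 5*u - 3)/(2*u^2 + 7*u + 6)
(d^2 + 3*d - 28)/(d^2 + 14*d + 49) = (d - 4)/(d + 7)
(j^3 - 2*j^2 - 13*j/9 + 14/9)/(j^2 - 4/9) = (3*j^2 - 4*j - 7)/(3*j + 2)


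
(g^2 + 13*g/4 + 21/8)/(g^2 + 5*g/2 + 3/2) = (g + 7/4)/(g + 1)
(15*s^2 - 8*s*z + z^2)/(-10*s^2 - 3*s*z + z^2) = (-3*s + z)/(2*s + z)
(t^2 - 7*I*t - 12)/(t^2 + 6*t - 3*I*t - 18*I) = (t - 4*I)/(t + 6)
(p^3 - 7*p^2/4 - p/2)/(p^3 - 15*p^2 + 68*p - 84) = p*(4*p + 1)/(4*(p^2 - 13*p + 42))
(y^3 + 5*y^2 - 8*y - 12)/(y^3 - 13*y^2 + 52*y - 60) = (y^2 + 7*y + 6)/(y^2 - 11*y + 30)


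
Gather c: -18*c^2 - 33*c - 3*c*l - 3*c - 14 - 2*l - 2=-18*c^2 + c*(-3*l - 36) - 2*l - 16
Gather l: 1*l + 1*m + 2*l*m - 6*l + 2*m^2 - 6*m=l*(2*m - 5) + 2*m^2 - 5*m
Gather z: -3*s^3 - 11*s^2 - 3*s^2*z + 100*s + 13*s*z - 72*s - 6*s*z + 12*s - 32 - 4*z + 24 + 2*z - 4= -3*s^3 - 11*s^2 + 40*s + z*(-3*s^2 + 7*s - 2) - 12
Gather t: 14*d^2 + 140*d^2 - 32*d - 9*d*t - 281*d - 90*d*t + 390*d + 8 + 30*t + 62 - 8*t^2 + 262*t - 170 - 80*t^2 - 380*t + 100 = 154*d^2 + 77*d - 88*t^2 + t*(-99*d - 88)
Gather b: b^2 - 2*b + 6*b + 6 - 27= b^2 + 4*b - 21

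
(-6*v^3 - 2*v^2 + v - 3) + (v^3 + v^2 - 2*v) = -5*v^3 - v^2 - v - 3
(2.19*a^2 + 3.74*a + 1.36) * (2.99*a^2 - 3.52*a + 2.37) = 6.5481*a^4 + 3.4738*a^3 - 3.9081*a^2 + 4.0766*a + 3.2232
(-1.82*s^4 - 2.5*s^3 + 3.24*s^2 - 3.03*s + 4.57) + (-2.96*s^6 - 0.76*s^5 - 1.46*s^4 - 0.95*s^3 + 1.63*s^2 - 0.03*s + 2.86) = -2.96*s^6 - 0.76*s^5 - 3.28*s^4 - 3.45*s^3 + 4.87*s^2 - 3.06*s + 7.43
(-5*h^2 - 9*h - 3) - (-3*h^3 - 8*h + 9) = 3*h^3 - 5*h^2 - h - 12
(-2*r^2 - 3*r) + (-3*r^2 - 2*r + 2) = -5*r^2 - 5*r + 2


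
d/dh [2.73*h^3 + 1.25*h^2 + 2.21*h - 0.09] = 8.19*h^2 + 2.5*h + 2.21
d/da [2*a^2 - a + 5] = 4*a - 1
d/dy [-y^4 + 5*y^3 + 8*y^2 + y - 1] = -4*y^3 + 15*y^2 + 16*y + 1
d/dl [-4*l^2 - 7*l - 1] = -8*l - 7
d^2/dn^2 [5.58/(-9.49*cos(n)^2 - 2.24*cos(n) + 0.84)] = (2010.141432*(1 - cos(n)^2)^2 + 355.852224*cos(n)^3 + 1210.995036*cos(n)^2 - 701.20512*cos(n) - 2155.100904)/(9.49*cos(n)^2 + 2.24*cos(n) - 0.84)^3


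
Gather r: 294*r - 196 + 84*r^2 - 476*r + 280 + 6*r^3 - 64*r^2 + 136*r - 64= 6*r^3 + 20*r^2 - 46*r + 20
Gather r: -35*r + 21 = 21 - 35*r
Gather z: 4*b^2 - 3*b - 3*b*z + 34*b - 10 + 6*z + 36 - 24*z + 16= 4*b^2 + 31*b + z*(-3*b - 18) + 42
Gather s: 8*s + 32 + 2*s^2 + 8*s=2*s^2 + 16*s + 32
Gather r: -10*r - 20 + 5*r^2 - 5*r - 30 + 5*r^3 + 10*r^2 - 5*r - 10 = 5*r^3 + 15*r^2 - 20*r - 60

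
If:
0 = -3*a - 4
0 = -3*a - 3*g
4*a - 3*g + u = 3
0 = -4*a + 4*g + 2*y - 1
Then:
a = -4/3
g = 4/3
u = 37/3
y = -29/6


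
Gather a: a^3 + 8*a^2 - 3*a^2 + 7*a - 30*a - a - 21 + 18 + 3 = a^3 + 5*a^2 - 24*a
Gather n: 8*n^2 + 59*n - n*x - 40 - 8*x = 8*n^2 + n*(59 - x) - 8*x - 40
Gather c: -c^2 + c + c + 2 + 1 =-c^2 + 2*c + 3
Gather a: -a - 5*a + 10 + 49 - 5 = 54 - 6*a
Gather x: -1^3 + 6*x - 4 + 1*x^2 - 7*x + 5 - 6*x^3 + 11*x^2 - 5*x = -6*x^3 + 12*x^2 - 6*x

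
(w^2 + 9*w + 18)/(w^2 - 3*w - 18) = (w + 6)/(w - 6)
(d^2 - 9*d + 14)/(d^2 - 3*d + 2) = (d - 7)/(d - 1)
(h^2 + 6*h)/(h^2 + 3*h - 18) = h/(h - 3)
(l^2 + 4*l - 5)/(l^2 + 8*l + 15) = (l - 1)/(l + 3)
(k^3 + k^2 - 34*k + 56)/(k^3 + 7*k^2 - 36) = (k^2 + 3*k - 28)/(k^2 + 9*k + 18)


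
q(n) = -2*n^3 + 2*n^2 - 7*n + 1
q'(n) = -6*n^2 + 4*n - 7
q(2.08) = -22.91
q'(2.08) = -24.64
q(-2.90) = 86.90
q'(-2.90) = -69.06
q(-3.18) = 107.80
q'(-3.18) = -80.39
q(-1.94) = 36.71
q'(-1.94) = -37.34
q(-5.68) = 471.79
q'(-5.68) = -223.29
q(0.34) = -1.23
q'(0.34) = -6.33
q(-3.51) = 136.70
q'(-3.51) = -94.96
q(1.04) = -6.37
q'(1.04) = -9.33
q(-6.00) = 547.00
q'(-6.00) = -247.00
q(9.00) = -1358.00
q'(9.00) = -457.00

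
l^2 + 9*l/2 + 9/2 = (l + 3/2)*(l + 3)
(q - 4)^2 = q^2 - 8*q + 16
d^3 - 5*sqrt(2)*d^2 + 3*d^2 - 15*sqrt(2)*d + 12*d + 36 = (d + 3)*(d - 3*sqrt(2))*(d - 2*sqrt(2))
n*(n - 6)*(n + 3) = n^3 - 3*n^2 - 18*n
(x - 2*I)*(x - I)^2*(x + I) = x^4 - 3*I*x^3 - x^2 - 3*I*x - 2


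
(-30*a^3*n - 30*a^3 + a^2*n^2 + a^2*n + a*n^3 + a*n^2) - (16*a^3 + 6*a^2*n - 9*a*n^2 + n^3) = -30*a^3*n - 46*a^3 + a^2*n^2 - 5*a^2*n + a*n^3 + 10*a*n^2 - n^3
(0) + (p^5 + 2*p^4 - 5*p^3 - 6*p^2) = p^5 + 2*p^4 - 5*p^3 - 6*p^2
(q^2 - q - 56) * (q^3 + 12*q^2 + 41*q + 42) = q^5 + 11*q^4 - 27*q^3 - 671*q^2 - 2338*q - 2352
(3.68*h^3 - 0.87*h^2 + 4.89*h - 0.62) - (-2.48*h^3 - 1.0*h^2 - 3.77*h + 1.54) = 6.16*h^3 + 0.13*h^2 + 8.66*h - 2.16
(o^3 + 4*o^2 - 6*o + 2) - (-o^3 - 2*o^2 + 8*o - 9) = 2*o^3 + 6*o^2 - 14*o + 11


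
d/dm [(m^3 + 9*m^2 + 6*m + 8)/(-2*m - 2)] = (-m^3 - 6*m^2 - 9*m + 1)/(m^2 + 2*m + 1)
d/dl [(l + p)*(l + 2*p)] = 2*l + 3*p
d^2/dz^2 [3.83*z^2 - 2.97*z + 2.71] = 7.66000000000000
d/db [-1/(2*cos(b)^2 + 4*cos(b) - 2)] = -(cos(b) + 1)*sin(b)/(sin(b)^2 - 2*cos(b))^2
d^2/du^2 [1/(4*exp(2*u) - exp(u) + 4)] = ((1 - 16*exp(u))*(4*exp(2*u) - exp(u) + 4) + 2*(8*exp(u) - 1)^2*exp(u))*exp(u)/(4*exp(2*u) - exp(u) + 4)^3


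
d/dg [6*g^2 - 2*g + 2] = 12*g - 2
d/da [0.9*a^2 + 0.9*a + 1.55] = 1.8*a + 0.9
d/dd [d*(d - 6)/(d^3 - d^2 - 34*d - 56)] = (d*(d - 6)*(-3*d^2 + 2*d + 34) + 2*(3 - d)*(-d^3 + d^2 + 34*d + 56))/(-d^3 + d^2 + 34*d + 56)^2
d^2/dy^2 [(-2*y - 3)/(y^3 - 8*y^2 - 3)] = 2*(y^2*(2*y + 3)*(3*y - 16)^2 + (6*y^2 - 32*y + (2*y + 3)*(3*y - 8))*(-y^3 + 8*y^2 + 3))/(-y^3 + 8*y^2 + 3)^3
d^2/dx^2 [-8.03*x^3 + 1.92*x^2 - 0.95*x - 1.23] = 3.84 - 48.18*x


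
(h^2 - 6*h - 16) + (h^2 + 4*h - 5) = 2*h^2 - 2*h - 21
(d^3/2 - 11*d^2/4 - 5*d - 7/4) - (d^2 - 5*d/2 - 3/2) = d^3/2 - 15*d^2/4 - 5*d/2 - 1/4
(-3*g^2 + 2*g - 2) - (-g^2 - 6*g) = -2*g^2 + 8*g - 2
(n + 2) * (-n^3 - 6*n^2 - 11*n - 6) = -n^4 - 8*n^3 - 23*n^2 - 28*n - 12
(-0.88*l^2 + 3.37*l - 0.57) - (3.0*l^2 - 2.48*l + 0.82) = -3.88*l^2 + 5.85*l - 1.39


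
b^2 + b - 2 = (b - 1)*(b + 2)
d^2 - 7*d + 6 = (d - 6)*(d - 1)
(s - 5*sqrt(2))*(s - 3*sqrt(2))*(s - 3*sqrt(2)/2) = s^3 - 19*sqrt(2)*s^2/2 + 54*s - 45*sqrt(2)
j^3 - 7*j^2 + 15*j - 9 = (j - 3)^2*(j - 1)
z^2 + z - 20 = (z - 4)*(z + 5)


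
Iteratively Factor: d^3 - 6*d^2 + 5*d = (d - 5)*(d^2 - d) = (d - 5)*(d - 1)*(d)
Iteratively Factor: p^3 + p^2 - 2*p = (p - 1)*(p^2 + 2*p) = (p - 1)*(p + 2)*(p)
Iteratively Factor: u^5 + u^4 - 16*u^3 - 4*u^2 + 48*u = (u - 2)*(u^4 + 3*u^3 - 10*u^2 - 24*u) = u*(u - 2)*(u^3 + 3*u^2 - 10*u - 24) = u*(u - 2)*(u + 2)*(u^2 + u - 12) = u*(u - 2)*(u + 2)*(u + 4)*(u - 3)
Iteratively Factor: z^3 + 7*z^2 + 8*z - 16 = (z + 4)*(z^2 + 3*z - 4) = (z - 1)*(z + 4)*(z + 4)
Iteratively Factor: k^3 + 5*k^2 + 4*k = (k + 4)*(k^2 + k) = (k + 1)*(k + 4)*(k)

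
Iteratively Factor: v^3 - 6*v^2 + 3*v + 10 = (v - 2)*(v^2 - 4*v - 5) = (v - 2)*(v + 1)*(v - 5)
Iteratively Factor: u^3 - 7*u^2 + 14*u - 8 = (u - 1)*(u^2 - 6*u + 8) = (u - 4)*(u - 1)*(u - 2)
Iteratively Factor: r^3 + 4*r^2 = (r)*(r^2 + 4*r) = r*(r + 4)*(r)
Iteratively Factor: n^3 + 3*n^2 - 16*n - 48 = (n - 4)*(n^2 + 7*n + 12) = (n - 4)*(n + 4)*(n + 3)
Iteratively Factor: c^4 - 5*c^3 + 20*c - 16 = (c + 2)*(c^3 - 7*c^2 + 14*c - 8) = (c - 1)*(c + 2)*(c^2 - 6*c + 8) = (c - 4)*(c - 1)*(c + 2)*(c - 2)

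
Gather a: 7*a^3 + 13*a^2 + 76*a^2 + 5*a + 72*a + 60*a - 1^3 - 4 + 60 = 7*a^3 + 89*a^2 + 137*a + 55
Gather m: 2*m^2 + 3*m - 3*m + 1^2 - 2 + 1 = 2*m^2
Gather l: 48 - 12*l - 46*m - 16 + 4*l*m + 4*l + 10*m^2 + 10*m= l*(4*m - 8) + 10*m^2 - 36*m + 32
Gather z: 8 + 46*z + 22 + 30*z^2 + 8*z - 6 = 30*z^2 + 54*z + 24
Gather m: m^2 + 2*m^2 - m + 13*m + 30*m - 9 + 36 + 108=3*m^2 + 42*m + 135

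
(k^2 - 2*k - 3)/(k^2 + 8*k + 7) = (k - 3)/(k + 7)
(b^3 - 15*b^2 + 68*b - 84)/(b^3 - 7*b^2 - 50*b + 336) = (b^2 - 9*b + 14)/(b^2 - b - 56)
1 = 1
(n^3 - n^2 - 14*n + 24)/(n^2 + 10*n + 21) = (n^3 - n^2 - 14*n + 24)/(n^2 + 10*n + 21)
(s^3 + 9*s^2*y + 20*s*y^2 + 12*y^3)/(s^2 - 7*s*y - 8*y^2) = (-s^2 - 8*s*y - 12*y^2)/(-s + 8*y)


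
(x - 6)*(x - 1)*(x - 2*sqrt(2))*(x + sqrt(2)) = x^4 - 7*x^3 - sqrt(2)*x^3 + 2*x^2 + 7*sqrt(2)*x^2 - 6*sqrt(2)*x + 28*x - 24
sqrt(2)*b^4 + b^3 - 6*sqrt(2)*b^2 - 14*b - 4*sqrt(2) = (b - 2*sqrt(2))*(b + sqrt(2))^2*(sqrt(2)*b + 1)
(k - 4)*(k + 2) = k^2 - 2*k - 8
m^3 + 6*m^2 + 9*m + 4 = (m + 1)^2*(m + 4)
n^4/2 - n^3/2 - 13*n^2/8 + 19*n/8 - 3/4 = (n/2 + 1)*(n - 3/2)*(n - 1)*(n - 1/2)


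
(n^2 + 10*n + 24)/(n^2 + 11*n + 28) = (n + 6)/(n + 7)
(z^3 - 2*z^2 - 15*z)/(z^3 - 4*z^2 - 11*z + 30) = z/(z - 2)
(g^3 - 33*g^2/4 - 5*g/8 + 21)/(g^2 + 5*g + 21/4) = (4*g^2 - 39*g + 56)/(2*(2*g + 7))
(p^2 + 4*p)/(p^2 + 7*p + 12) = p/(p + 3)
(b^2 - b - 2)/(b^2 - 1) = (b - 2)/(b - 1)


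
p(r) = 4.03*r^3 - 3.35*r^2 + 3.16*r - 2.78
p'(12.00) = 1663.72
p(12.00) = 6516.58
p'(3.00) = 91.87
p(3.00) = 85.36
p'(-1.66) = 47.60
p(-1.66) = -35.69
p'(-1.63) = 46.20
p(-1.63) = -34.28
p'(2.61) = 68.03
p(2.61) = 54.30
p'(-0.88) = 18.42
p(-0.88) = -10.90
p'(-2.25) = 79.44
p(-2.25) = -72.75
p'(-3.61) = 184.91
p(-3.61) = -247.44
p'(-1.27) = 31.17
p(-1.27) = -20.45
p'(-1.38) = 35.43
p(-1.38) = -24.11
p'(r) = 12.09*r^2 - 6.7*r + 3.16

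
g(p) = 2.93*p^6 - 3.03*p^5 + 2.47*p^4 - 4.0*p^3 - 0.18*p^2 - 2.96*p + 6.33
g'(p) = 17.58*p^5 - 15.15*p^4 + 9.88*p^3 - 12.0*p^2 - 0.36*p - 2.96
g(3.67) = 5385.29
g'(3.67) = 9278.49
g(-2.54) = 1288.19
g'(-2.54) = -2730.57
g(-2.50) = 1182.82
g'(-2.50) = -2540.03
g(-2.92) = 2752.02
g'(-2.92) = -5183.53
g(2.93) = 1277.08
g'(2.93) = 2821.19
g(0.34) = 5.17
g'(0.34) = -4.20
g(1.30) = 3.34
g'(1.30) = 20.00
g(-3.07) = 3628.16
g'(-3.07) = -6540.72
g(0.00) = 6.33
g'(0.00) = -2.96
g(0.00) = 6.33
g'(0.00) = -2.96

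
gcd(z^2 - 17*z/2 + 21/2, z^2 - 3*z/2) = z - 3/2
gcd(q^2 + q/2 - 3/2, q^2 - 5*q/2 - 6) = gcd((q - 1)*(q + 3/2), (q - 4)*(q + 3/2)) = q + 3/2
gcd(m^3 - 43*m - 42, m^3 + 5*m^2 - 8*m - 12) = m^2 + 7*m + 6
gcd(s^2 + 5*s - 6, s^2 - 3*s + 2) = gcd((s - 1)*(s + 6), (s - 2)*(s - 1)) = s - 1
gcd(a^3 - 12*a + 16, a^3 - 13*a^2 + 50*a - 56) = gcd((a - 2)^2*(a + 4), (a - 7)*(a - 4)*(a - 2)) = a - 2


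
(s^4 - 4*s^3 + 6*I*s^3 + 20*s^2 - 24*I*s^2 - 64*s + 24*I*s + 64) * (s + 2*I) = s^5 - 4*s^4 + 8*I*s^4 + 8*s^3 - 32*I*s^3 - 16*s^2 + 64*I*s^2 + 16*s - 128*I*s + 128*I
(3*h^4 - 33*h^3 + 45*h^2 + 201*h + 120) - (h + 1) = 3*h^4 - 33*h^3 + 45*h^2 + 200*h + 119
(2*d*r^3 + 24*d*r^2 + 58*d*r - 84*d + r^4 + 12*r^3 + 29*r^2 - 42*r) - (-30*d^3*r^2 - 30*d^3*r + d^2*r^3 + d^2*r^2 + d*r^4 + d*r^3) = 30*d^3*r^2 + 30*d^3*r - d^2*r^3 - d^2*r^2 - d*r^4 + d*r^3 + 24*d*r^2 + 58*d*r - 84*d + r^4 + 12*r^3 + 29*r^2 - 42*r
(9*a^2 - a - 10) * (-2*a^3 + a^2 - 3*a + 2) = -18*a^5 + 11*a^4 - 8*a^3 + 11*a^2 + 28*a - 20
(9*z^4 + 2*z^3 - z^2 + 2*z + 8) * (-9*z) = -81*z^5 - 18*z^4 + 9*z^3 - 18*z^2 - 72*z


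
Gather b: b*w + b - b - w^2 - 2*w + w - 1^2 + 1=b*w - w^2 - w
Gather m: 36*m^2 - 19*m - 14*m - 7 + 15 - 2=36*m^2 - 33*m + 6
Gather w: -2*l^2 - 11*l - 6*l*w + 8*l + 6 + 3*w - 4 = -2*l^2 - 3*l + w*(3 - 6*l) + 2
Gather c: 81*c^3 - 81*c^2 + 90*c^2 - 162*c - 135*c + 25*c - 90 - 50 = 81*c^3 + 9*c^2 - 272*c - 140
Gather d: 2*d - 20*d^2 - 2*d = -20*d^2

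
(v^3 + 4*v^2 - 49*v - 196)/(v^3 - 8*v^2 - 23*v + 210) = (v^2 + 11*v + 28)/(v^2 - v - 30)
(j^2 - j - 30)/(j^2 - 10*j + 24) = (j + 5)/(j - 4)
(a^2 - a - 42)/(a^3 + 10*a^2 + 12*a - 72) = (a - 7)/(a^2 + 4*a - 12)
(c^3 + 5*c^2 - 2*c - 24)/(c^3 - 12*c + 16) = (c + 3)/(c - 2)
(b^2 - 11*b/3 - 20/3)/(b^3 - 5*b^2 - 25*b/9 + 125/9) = 3*(3*b + 4)/(9*b^2 - 25)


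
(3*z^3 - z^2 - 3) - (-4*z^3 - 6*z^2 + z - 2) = 7*z^3 + 5*z^2 - z - 1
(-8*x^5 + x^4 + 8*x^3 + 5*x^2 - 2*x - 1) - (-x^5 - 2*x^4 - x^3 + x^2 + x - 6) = -7*x^5 + 3*x^4 + 9*x^3 + 4*x^2 - 3*x + 5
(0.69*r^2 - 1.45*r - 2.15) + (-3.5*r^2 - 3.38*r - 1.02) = -2.81*r^2 - 4.83*r - 3.17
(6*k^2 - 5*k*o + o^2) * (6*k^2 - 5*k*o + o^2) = 36*k^4 - 60*k^3*o + 37*k^2*o^2 - 10*k*o^3 + o^4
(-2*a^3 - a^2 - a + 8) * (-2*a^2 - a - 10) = 4*a^5 + 4*a^4 + 23*a^3 - 5*a^2 + 2*a - 80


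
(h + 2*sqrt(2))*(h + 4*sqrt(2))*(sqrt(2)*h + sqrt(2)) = sqrt(2)*h^3 + sqrt(2)*h^2 + 12*h^2 + 12*h + 16*sqrt(2)*h + 16*sqrt(2)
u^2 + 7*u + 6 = (u + 1)*(u + 6)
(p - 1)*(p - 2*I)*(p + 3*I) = p^3 - p^2 + I*p^2 + 6*p - I*p - 6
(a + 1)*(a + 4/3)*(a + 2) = a^3 + 13*a^2/3 + 6*a + 8/3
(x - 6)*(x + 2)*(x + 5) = x^3 + x^2 - 32*x - 60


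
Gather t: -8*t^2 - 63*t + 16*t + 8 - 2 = -8*t^2 - 47*t + 6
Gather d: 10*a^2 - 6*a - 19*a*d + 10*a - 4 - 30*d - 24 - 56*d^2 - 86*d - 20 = 10*a^2 + 4*a - 56*d^2 + d*(-19*a - 116) - 48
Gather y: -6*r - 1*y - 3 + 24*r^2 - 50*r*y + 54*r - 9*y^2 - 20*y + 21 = 24*r^2 + 48*r - 9*y^2 + y*(-50*r - 21) + 18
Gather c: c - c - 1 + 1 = 0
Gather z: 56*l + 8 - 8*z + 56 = 56*l - 8*z + 64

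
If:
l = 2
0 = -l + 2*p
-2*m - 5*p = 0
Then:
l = 2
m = -5/2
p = 1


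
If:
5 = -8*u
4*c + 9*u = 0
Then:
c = 45/32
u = -5/8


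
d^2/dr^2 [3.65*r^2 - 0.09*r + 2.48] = 7.30000000000000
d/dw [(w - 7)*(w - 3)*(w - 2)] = 3*w^2 - 24*w + 41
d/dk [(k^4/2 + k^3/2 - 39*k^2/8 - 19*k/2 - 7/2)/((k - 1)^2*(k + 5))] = (4*k^5 + 28*k^4 - 29*k^3 + 131*k^2 + 854*k + 632)/(8*(k^5 + 7*k^4 - 2*k^3 - 46*k^2 + 65*k - 25))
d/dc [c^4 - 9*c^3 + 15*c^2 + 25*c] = 4*c^3 - 27*c^2 + 30*c + 25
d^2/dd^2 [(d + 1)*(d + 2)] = 2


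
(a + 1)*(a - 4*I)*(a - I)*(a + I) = a^4 + a^3 - 4*I*a^3 + a^2 - 4*I*a^2 + a - 4*I*a - 4*I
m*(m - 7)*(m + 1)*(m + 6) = m^4 - 43*m^2 - 42*m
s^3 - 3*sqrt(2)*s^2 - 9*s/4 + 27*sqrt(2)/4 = (s - 3/2)*(s + 3/2)*(s - 3*sqrt(2))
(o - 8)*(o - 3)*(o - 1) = o^3 - 12*o^2 + 35*o - 24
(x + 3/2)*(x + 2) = x^2 + 7*x/2 + 3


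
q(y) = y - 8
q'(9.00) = 1.00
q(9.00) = 1.00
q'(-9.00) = 1.00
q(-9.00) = -17.00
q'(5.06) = 1.00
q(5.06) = -2.94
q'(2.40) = 1.00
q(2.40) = -5.60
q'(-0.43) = 1.00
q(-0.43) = -8.43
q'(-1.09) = 1.00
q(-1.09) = -9.09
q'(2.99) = 1.00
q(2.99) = -5.01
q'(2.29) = 1.00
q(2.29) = -5.71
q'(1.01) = 1.00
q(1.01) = -6.99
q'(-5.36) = 1.00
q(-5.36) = -13.36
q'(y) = 1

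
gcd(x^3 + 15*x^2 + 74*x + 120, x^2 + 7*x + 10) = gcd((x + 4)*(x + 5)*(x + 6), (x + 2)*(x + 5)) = x + 5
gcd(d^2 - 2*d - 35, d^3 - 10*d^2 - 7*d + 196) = d - 7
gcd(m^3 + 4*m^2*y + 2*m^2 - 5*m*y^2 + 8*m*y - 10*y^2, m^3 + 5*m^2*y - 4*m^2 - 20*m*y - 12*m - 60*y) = m^2 + 5*m*y + 2*m + 10*y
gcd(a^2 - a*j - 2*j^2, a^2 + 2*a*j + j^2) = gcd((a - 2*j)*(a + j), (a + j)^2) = a + j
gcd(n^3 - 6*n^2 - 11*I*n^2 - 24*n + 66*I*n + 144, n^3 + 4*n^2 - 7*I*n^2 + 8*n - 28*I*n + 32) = n - 8*I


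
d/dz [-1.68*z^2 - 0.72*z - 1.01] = -3.36*z - 0.72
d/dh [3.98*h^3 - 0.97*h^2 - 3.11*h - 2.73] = 11.94*h^2 - 1.94*h - 3.11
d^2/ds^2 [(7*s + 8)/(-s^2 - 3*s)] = 2*(s*(s + 3)*(21*s + 29) - (2*s + 3)^2*(7*s + 8))/(s^3*(s + 3)^3)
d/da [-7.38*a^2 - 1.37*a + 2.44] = -14.76*a - 1.37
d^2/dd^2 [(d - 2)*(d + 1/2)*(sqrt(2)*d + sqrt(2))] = sqrt(2)*(6*d - 1)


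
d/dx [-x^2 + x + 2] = 1 - 2*x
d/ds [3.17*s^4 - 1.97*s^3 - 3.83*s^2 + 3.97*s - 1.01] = 12.68*s^3 - 5.91*s^2 - 7.66*s + 3.97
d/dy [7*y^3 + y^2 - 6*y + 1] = 21*y^2 + 2*y - 6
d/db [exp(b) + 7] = exp(b)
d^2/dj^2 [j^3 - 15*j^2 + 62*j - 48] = 6*j - 30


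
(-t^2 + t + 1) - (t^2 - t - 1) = -2*t^2 + 2*t + 2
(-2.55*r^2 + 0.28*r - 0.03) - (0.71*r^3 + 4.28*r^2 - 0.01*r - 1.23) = -0.71*r^3 - 6.83*r^2 + 0.29*r + 1.2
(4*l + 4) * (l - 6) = 4*l^2 - 20*l - 24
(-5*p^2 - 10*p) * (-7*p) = 35*p^3 + 70*p^2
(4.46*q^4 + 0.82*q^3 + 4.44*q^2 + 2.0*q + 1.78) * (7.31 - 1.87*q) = -8.3402*q^5 + 31.0692*q^4 - 2.3086*q^3 + 28.7164*q^2 + 11.2914*q + 13.0118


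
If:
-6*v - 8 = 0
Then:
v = -4/3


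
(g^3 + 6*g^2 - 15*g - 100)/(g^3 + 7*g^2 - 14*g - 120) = (g + 5)/(g + 6)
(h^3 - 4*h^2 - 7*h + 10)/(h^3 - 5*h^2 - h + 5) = (h + 2)/(h + 1)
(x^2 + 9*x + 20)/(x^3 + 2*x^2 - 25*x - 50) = (x + 4)/(x^2 - 3*x - 10)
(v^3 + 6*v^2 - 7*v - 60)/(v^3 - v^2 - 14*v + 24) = (v + 5)/(v - 2)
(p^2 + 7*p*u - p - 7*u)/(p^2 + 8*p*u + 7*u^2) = (p - 1)/(p + u)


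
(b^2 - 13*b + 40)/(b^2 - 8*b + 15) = (b - 8)/(b - 3)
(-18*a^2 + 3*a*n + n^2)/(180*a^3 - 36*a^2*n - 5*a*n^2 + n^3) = (-3*a + n)/(30*a^2 - 11*a*n + n^2)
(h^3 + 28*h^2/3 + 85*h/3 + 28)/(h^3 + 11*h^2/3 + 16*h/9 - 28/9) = 3*(h^2 + 7*h + 12)/(3*h^2 + 4*h - 4)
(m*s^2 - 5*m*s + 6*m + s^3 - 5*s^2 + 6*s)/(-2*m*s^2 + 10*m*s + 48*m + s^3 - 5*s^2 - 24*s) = (-m*s^2 + 5*m*s - 6*m - s^3 + 5*s^2 - 6*s)/(2*m*s^2 - 10*m*s - 48*m - s^3 + 5*s^2 + 24*s)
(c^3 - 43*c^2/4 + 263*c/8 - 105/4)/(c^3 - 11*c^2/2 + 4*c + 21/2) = (4*c^2 - 29*c + 30)/(4*(c^2 - 2*c - 3))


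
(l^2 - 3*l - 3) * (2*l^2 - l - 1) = 2*l^4 - 7*l^3 - 4*l^2 + 6*l + 3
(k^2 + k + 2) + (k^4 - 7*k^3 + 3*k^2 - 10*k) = k^4 - 7*k^3 + 4*k^2 - 9*k + 2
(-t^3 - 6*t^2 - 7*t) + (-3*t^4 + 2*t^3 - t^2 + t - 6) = -3*t^4 + t^3 - 7*t^2 - 6*t - 6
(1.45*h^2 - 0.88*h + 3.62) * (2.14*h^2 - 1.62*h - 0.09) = 3.103*h^4 - 4.2322*h^3 + 9.0419*h^2 - 5.7852*h - 0.3258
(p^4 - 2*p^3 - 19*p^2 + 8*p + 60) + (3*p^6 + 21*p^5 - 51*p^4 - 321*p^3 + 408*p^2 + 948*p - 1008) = 3*p^6 + 21*p^5 - 50*p^4 - 323*p^3 + 389*p^2 + 956*p - 948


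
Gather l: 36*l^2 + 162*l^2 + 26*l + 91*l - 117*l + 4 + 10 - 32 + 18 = 198*l^2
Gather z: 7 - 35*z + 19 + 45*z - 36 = 10*z - 10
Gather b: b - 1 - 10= b - 11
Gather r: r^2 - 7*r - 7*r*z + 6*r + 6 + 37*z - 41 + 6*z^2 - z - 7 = r^2 + r*(-7*z - 1) + 6*z^2 + 36*z - 42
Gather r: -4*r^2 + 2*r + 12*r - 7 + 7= -4*r^2 + 14*r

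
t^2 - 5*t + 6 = (t - 3)*(t - 2)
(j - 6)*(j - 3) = j^2 - 9*j + 18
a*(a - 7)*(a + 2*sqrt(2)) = a^3 - 7*a^2 + 2*sqrt(2)*a^2 - 14*sqrt(2)*a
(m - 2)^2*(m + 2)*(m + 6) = m^4 + 4*m^3 - 16*m^2 - 16*m + 48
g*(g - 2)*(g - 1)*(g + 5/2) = g^4 - g^3/2 - 11*g^2/2 + 5*g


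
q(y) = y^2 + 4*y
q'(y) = 2*y + 4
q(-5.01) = 5.06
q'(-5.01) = -6.02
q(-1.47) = -3.72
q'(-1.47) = 1.06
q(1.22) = 6.37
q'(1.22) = 6.44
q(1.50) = 8.25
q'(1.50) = 7.00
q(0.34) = 1.48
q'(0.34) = 4.68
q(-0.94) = -2.88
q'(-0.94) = 2.12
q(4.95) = 44.30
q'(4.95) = 13.90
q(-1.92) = -3.99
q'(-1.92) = 0.16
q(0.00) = 0.00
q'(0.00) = 4.00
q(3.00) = 21.00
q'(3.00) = 10.00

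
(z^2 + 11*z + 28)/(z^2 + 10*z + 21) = (z + 4)/(z + 3)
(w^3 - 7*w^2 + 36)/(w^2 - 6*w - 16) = (w^2 - 9*w + 18)/(w - 8)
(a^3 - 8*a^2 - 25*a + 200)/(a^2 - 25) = a - 8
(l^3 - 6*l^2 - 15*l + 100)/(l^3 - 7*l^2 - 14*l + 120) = (l - 5)/(l - 6)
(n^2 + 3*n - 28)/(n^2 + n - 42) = (n - 4)/(n - 6)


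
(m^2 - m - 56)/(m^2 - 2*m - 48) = (m + 7)/(m + 6)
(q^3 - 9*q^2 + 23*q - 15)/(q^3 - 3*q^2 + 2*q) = (q^2 - 8*q + 15)/(q*(q - 2))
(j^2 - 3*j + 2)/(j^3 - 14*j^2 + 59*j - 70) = (j - 1)/(j^2 - 12*j + 35)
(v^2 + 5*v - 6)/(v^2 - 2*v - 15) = (-v^2 - 5*v + 6)/(-v^2 + 2*v + 15)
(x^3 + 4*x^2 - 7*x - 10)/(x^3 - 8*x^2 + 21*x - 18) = (x^2 + 6*x + 5)/(x^2 - 6*x + 9)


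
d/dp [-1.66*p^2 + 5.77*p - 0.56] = 5.77 - 3.32*p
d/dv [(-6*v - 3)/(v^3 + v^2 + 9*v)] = 3*(4*v^3 + 5*v^2 + 2*v + 9)/(v^2*(v^4 + 2*v^3 + 19*v^2 + 18*v + 81))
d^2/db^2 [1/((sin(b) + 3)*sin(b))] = (-4*sin(b) - 9 - 3/sin(b) + 18/sin(b)^2 + 18/sin(b)^3)/(sin(b) + 3)^3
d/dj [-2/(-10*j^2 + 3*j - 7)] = 2*(3 - 20*j)/(10*j^2 - 3*j + 7)^2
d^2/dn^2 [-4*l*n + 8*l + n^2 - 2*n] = 2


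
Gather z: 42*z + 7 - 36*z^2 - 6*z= -36*z^2 + 36*z + 7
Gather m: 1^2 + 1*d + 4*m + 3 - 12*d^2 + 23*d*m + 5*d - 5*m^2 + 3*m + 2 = -12*d^2 + 6*d - 5*m^2 + m*(23*d + 7) + 6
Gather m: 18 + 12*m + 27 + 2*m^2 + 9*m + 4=2*m^2 + 21*m + 49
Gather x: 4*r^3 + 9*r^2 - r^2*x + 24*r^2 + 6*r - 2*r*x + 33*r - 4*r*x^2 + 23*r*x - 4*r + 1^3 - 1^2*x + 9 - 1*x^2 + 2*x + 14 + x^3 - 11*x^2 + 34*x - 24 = 4*r^3 + 33*r^2 + 35*r + x^3 + x^2*(-4*r - 12) + x*(-r^2 + 21*r + 35)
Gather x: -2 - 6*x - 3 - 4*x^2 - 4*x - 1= -4*x^2 - 10*x - 6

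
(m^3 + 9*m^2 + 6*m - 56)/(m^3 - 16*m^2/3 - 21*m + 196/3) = 3*(m^2 + 5*m - 14)/(3*m^2 - 28*m + 49)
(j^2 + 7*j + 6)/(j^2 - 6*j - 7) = (j + 6)/(j - 7)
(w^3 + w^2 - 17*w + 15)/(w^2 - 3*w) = w + 4 - 5/w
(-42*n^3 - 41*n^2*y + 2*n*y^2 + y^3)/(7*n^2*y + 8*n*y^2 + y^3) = (-6*n + y)/y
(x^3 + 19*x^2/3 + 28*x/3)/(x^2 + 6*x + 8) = x*(3*x + 7)/(3*(x + 2))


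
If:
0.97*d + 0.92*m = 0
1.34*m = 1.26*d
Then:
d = 0.00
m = 0.00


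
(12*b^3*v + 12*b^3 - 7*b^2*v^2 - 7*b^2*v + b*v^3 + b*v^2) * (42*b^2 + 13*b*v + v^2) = 504*b^5*v + 504*b^5 - 138*b^4*v^2 - 138*b^4*v - 37*b^3*v^3 - 37*b^3*v^2 + 6*b^2*v^4 + 6*b^2*v^3 + b*v^5 + b*v^4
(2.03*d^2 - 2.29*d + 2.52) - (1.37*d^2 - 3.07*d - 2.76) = 0.66*d^2 + 0.78*d + 5.28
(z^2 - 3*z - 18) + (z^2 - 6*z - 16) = 2*z^2 - 9*z - 34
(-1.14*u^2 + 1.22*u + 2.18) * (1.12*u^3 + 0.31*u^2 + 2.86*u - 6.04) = -1.2768*u^5 + 1.013*u^4 - 0.440599999999999*u^3 + 11.0506*u^2 - 1.134*u - 13.1672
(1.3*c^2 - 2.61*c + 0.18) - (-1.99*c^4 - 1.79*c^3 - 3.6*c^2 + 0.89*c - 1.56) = 1.99*c^4 + 1.79*c^3 + 4.9*c^2 - 3.5*c + 1.74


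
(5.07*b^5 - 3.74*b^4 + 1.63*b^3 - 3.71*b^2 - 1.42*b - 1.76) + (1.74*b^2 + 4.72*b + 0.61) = 5.07*b^5 - 3.74*b^4 + 1.63*b^3 - 1.97*b^2 + 3.3*b - 1.15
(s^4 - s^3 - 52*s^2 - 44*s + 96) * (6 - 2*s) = -2*s^5 + 8*s^4 + 98*s^3 - 224*s^2 - 456*s + 576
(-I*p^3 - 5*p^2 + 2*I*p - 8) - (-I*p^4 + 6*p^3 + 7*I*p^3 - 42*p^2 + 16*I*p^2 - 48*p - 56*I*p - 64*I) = I*p^4 - 6*p^3 - 8*I*p^3 + 37*p^2 - 16*I*p^2 + 48*p + 58*I*p - 8 + 64*I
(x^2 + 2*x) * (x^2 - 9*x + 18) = x^4 - 7*x^3 + 36*x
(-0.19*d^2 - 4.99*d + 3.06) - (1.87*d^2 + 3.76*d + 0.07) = -2.06*d^2 - 8.75*d + 2.99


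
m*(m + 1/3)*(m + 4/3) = m^3 + 5*m^2/3 + 4*m/9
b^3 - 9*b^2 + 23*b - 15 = (b - 5)*(b - 3)*(b - 1)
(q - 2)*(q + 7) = q^2 + 5*q - 14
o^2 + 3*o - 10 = (o - 2)*(o + 5)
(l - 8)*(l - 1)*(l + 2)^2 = l^4 - 5*l^3 - 24*l^2 - 4*l + 32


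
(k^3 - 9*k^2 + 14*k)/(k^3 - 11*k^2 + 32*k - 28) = k/(k - 2)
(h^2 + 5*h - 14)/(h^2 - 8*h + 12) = (h + 7)/(h - 6)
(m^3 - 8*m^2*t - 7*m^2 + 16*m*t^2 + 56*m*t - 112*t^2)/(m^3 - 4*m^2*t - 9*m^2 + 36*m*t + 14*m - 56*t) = (m - 4*t)/(m - 2)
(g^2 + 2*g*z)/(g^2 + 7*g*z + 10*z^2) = g/(g + 5*z)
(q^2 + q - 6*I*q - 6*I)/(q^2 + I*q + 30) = (q^2 + q - 6*I*q - 6*I)/(q^2 + I*q + 30)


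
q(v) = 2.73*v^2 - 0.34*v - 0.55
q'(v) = 5.46*v - 0.34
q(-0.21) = -0.36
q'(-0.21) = -1.49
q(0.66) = 0.41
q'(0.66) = 3.26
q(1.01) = 1.89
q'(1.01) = 5.17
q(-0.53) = 0.40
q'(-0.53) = -3.23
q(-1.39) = 5.20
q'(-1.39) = -7.93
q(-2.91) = 23.56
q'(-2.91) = -16.23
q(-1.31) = 4.58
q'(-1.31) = -7.49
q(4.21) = 46.41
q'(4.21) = 22.65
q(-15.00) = 618.80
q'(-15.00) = -82.24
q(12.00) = 388.49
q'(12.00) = 65.18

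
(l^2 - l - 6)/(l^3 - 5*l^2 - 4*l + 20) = (l - 3)/(l^2 - 7*l + 10)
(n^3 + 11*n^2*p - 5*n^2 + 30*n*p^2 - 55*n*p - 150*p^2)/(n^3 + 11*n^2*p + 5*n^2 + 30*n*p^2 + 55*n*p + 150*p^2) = (n - 5)/(n + 5)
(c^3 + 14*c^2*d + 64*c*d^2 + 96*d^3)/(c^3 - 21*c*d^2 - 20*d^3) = (c^2 + 10*c*d + 24*d^2)/(c^2 - 4*c*d - 5*d^2)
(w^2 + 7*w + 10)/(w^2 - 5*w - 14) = (w + 5)/(w - 7)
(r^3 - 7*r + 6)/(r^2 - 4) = (r^2 + 2*r - 3)/(r + 2)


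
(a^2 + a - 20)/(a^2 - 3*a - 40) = (a - 4)/(a - 8)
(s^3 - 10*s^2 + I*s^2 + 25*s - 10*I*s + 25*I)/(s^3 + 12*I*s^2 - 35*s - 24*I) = (s^2 - 10*s + 25)/(s^2 + 11*I*s - 24)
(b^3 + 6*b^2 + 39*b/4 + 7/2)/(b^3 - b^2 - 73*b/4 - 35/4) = (b + 2)/(b - 5)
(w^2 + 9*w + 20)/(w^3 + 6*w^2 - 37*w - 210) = (w + 4)/(w^2 + w - 42)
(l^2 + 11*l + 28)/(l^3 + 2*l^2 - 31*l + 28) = (l + 4)/(l^2 - 5*l + 4)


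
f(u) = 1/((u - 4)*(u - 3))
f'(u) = -1/((u - 4)*(u - 3)^2) - 1/((u - 4)^2*(u - 3))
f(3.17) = -7.09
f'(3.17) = 33.15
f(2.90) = 9.09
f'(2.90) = 99.17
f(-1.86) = 0.04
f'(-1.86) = 0.01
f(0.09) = 0.09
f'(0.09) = 0.05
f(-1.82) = 0.04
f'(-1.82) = 0.01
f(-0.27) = 0.07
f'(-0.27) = 0.04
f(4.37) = 1.97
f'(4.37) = -6.77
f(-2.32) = 0.03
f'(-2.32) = 0.01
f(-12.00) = 0.00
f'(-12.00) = 0.00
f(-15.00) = 0.00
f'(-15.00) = 0.00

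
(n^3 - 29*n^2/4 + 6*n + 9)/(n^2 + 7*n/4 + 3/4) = (n^2 - 8*n + 12)/(n + 1)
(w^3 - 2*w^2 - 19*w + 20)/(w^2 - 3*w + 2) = (w^2 - w - 20)/(w - 2)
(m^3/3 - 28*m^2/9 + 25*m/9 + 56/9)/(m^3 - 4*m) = (3*m^3 - 28*m^2 + 25*m + 56)/(9*m*(m^2 - 4))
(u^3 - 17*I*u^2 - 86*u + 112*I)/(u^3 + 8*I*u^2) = (u^3 - 17*I*u^2 - 86*u + 112*I)/(u^2*(u + 8*I))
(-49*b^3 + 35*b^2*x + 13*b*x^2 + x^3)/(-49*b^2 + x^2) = (-7*b^2 + 6*b*x + x^2)/(-7*b + x)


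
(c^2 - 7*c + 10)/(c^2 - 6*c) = (c^2 - 7*c + 10)/(c*(c - 6))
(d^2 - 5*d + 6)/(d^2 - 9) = (d - 2)/(d + 3)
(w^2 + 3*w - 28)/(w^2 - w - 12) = (w + 7)/(w + 3)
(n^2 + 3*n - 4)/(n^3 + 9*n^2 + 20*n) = (n - 1)/(n*(n + 5))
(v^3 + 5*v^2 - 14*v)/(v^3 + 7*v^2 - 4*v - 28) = v/(v + 2)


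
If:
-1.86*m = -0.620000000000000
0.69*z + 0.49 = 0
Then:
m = 0.33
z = -0.71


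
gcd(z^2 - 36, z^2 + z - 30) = z + 6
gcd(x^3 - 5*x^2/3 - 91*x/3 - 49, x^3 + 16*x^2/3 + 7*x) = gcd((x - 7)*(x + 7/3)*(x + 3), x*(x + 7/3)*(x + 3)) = x^2 + 16*x/3 + 7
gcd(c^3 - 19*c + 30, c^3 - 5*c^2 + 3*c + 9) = c - 3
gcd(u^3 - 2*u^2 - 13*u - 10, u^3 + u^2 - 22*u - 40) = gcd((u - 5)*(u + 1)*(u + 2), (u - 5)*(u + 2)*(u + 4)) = u^2 - 3*u - 10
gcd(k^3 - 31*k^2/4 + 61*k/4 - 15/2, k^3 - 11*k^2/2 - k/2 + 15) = k^2 - 7*k + 10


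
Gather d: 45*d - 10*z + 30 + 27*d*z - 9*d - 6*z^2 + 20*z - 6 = d*(27*z + 36) - 6*z^2 + 10*z + 24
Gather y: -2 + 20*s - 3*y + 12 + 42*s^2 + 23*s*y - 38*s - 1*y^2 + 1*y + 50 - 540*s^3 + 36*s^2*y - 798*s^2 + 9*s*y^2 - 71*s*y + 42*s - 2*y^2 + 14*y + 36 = -540*s^3 - 756*s^2 + 24*s + y^2*(9*s - 3) + y*(36*s^2 - 48*s + 12) + 96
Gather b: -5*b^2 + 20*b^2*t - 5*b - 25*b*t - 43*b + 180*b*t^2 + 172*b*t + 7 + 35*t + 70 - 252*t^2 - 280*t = b^2*(20*t - 5) + b*(180*t^2 + 147*t - 48) - 252*t^2 - 245*t + 77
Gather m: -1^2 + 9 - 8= 0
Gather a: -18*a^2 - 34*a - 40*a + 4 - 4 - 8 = -18*a^2 - 74*a - 8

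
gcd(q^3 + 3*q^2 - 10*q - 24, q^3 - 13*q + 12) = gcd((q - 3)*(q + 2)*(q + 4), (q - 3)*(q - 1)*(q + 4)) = q^2 + q - 12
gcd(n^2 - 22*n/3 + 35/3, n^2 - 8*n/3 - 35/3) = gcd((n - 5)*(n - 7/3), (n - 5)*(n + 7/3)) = n - 5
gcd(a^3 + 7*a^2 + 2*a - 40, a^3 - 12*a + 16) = a^2 + 2*a - 8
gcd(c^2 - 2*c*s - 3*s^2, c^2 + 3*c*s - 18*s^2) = -c + 3*s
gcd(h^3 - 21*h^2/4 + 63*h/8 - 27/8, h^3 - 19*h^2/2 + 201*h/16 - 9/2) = h - 3/4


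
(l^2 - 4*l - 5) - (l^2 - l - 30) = 25 - 3*l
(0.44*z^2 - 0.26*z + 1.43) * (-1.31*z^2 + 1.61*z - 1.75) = -0.5764*z^4 + 1.049*z^3 - 3.0619*z^2 + 2.7573*z - 2.5025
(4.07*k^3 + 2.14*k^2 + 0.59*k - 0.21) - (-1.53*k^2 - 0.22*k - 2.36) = 4.07*k^3 + 3.67*k^2 + 0.81*k + 2.15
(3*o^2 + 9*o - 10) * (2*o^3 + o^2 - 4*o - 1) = 6*o^5 + 21*o^4 - 23*o^3 - 49*o^2 + 31*o + 10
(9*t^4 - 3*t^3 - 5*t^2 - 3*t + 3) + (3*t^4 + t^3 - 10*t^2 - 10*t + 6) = 12*t^4 - 2*t^3 - 15*t^2 - 13*t + 9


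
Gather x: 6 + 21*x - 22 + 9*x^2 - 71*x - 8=9*x^2 - 50*x - 24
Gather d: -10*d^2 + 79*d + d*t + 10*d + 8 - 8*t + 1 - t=-10*d^2 + d*(t + 89) - 9*t + 9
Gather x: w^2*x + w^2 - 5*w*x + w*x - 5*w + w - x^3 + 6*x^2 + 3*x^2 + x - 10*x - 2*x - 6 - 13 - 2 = w^2 - 4*w - x^3 + 9*x^2 + x*(w^2 - 4*w - 11) - 21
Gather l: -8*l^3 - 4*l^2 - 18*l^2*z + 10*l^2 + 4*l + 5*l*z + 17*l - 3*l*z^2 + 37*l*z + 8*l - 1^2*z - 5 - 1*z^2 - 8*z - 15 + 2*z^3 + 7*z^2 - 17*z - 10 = -8*l^3 + l^2*(6 - 18*z) + l*(-3*z^2 + 42*z + 29) + 2*z^3 + 6*z^2 - 26*z - 30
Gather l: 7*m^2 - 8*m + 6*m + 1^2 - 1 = 7*m^2 - 2*m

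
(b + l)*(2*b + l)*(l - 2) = 2*b^2*l - 4*b^2 + 3*b*l^2 - 6*b*l + l^3 - 2*l^2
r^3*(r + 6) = r^4 + 6*r^3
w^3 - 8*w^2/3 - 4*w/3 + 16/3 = (w - 2)^2*(w + 4/3)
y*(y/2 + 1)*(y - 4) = y^3/2 - y^2 - 4*y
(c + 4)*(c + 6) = c^2 + 10*c + 24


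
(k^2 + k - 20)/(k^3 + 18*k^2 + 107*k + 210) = (k - 4)/(k^2 + 13*k + 42)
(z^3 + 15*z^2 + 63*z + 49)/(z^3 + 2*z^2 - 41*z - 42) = (z + 7)/(z - 6)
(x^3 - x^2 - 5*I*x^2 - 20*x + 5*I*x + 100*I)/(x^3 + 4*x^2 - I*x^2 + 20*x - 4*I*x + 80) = (x - 5)/(x + 4*I)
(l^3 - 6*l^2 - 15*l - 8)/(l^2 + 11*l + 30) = (l^3 - 6*l^2 - 15*l - 8)/(l^2 + 11*l + 30)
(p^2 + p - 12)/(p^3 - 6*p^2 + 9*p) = (p + 4)/(p*(p - 3))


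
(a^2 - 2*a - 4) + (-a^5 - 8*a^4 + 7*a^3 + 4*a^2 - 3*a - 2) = -a^5 - 8*a^4 + 7*a^3 + 5*a^2 - 5*a - 6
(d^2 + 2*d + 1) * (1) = d^2 + 2*d + 1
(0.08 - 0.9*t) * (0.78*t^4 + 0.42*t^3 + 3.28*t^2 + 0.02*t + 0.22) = -0.702*t^5 - 0.3156*t^4 - 2.9184*t^3 + 0.2444*t^2 - 0.1964*t + 0.0176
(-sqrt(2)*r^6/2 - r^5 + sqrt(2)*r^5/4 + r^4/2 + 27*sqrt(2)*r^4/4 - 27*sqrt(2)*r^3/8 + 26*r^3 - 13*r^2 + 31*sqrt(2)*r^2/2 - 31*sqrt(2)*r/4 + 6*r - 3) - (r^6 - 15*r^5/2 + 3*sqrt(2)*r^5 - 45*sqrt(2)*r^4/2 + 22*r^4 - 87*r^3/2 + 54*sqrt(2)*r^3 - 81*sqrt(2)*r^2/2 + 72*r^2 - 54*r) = -r^6 - sqrt(2)*r^6/2 - 11*sqrt(2)*r^5/4 + 13*r^5/2 - 43*r^4/2 + 117*sqrt(2)*r^4/4 - 459*sqrt(2)*r^3/8 + 139*r^3/2 - 85*r^2 + 56*sqrt(2)*r^2 - 31*sqrt(2)*r/4 + 60*r - 3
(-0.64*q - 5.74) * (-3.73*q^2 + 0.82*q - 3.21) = 2.3872*q^3 + 20.8854*q^2 - 2.6524*q + 18.4254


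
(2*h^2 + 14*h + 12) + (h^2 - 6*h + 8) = 3*h^2 + 8*h + 20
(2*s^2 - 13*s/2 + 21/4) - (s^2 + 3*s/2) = s^2 - 8*s + 21/4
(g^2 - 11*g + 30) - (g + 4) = g^2 - 12*g + 26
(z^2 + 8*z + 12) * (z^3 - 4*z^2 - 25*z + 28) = z^5 + 4*z^4 - 45*z^3 - 220*z^2 - 76*z + 336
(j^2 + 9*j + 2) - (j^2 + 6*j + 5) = 3*j - 3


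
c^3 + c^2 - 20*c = c*(c - 4)*(c + 5)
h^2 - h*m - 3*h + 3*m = (h - 3)*(h - m)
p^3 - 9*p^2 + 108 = (p - 6)^2*(p + 3)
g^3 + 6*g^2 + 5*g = g*(g + 1)*(g + 5)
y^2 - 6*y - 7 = (y - 7)*(y + 1)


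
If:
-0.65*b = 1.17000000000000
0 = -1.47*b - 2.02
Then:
No Solution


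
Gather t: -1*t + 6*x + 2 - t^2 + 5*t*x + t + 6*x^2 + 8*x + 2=-t^2 + 5*t*x + 6*x^2 + 14*x + 4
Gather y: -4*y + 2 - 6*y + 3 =5 - 10*y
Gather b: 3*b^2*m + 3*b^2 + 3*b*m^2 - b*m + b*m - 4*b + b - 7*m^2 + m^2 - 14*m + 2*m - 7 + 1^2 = b^2*(3*m + 3) + b*(3*m^2 - 3) - 6*m^2 - 12*m - 6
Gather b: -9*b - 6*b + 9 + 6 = 15 - 15*b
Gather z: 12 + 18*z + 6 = 18*z + 18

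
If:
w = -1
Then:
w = -1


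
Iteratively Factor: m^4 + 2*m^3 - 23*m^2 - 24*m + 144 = (m + 4)*(m^3 - 2*m^2 - 15*m + 36) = (m + 4)^2*(m^2 - 6*m + 9) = (m - 3)*(m + 4)^2*(m - 3)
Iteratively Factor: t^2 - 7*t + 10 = (t - 5)*(t - 2)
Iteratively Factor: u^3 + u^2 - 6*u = (u - 2)*(u^2 + 3*u) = (u - 2)*(u + 3)*(u)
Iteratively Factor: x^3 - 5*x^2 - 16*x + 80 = (x - 5)*(x^2 - 16) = (x - 5)*(x + 4)*(x - 4)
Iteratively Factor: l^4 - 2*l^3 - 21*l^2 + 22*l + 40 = (l + 4)*(l^3 - 6*l^2 + 3*l + 10) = (l - 5)*(l + 4)*(l^2 - l - 2) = (l - 5)*(l + 1)*(l + 4)*(l - 2)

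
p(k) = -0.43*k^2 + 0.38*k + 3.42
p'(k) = 0.38 - 0.86*k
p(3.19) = 0.26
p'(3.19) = -2.36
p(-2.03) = 0.88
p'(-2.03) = 2.13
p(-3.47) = -3.08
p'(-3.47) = 3.36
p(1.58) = 2.95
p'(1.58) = -0.98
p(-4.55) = -7.21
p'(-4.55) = 4.29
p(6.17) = -10.61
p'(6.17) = -4.93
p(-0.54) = 3.09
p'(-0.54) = 0.84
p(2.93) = 0.84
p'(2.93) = -2.14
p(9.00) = -27.99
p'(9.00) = -7.36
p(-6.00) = -14.34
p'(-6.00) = 5.54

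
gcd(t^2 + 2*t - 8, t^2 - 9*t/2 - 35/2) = 1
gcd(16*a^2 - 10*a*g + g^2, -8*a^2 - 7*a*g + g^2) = 8*a - g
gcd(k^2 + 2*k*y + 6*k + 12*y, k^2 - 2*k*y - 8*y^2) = k + 2*y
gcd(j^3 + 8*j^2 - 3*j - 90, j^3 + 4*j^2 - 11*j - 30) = j^2 + 2*j - 15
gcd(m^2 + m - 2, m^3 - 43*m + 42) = m - 1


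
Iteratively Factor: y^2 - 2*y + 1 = (y - 1)*(y - 1)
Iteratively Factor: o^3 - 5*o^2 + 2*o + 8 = (o - 4)*(o^2 - o - 2) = (o - 4)*(o + 1)*(o - 2)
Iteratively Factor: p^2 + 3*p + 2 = (p + 2)*(p + 1)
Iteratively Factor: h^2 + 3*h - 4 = (h + 4)*(h - 1)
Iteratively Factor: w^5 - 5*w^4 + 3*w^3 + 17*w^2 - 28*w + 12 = (w - 1)*(w^4 - 4*w^3 - w^2 + 16*w - 12) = (w - 1)*(w + 2)*(w^3 - 6*w^2 + 11*w - 6) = (w - 3)*(w - 1)*(w + 2)*(w^2 - 3*w + 2) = (w - 3)*(w - 2)*(w - 1)*(w + 2)*(w - 1)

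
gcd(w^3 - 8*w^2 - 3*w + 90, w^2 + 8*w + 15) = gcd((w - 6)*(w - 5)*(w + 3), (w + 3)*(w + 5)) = w + 3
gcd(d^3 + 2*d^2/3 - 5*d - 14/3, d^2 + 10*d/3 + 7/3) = d + 1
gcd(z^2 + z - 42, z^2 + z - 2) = 1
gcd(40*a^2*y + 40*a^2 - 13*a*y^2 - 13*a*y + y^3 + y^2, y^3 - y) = y + 1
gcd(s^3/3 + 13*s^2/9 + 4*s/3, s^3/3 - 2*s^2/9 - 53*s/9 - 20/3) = s^2 + 13*s/3 + 4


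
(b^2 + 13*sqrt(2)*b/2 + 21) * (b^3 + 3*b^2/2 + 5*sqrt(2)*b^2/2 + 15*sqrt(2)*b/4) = b^5 + 3*b^4/2 + 9*sqrt(2)*b^4 + 27*sqrt(2)*b^3/2 + 107*b^3/2 + 105*sqrt(2)*b^2/2 + 321*b^2/4 + 315*sqrt(2)*b/4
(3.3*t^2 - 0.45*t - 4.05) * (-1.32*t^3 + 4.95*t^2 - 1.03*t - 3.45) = -4.356*t^5 + 16.929*t^4 - 0.2805*t^3 - 30.969*t^2 + 5.724*t + 13.9725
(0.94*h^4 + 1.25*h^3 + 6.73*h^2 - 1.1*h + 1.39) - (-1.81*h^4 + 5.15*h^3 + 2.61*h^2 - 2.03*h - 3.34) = 2.75*h^4 - 3.9*h^3 + 4.12*h^2 + 0.93*h + 4.73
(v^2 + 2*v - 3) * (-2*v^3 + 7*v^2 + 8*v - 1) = -2*v^5 + 3*v^4 + 28*v^3 - 6*v^2 - 26*v + 3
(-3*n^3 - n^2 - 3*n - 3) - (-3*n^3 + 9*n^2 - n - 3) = -10*n^2 - 2*n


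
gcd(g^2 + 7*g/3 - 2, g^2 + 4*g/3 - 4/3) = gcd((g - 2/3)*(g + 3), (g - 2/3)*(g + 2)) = g - 2/3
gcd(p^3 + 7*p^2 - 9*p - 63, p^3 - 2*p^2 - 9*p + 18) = p^2 - 9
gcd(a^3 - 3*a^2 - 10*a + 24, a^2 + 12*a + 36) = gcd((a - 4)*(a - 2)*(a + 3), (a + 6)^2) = 1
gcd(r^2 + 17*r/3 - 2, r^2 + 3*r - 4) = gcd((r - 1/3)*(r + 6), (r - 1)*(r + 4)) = 1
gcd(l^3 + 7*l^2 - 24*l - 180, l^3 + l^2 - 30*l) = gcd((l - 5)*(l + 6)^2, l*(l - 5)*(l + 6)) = l^2 + l - 30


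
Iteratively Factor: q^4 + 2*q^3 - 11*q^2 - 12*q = (q - 3)*(q^3 + 5*q^2 + 4*q) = (q - 3)*(q + 1)*(q^2 + 4*q) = (q - 3)*(q + 1)*(q + 4)*(q)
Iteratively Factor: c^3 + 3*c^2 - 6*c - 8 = (c + 4)*(c^2 - c - 2) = (c - 2)*(c + 4)*(c + 1)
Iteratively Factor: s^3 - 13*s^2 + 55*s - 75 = (s - 3)*(s^2 - 10*s + 25) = (s - 5)*(s - 3)*(s - 5)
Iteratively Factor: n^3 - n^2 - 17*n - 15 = (n - 5)*(n^2 + 4*n + 3) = (n - 5)*(n + 3)*(n + 1)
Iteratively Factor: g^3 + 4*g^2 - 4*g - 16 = (g - 2)*(g^2 + 6*g + 8) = (g - 2)*(g + 2)*(g + 4)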